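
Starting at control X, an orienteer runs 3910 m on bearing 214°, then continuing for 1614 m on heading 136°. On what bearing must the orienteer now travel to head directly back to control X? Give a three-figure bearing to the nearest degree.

Leg 1 (214°, 3910 m): east 3910 sin 214° = -2186.44, north 3910 cos 214° = -3241.54
Leg 2 (136°, 1614 m): east 1614 sin 136° = 1121.18, north 1614 cos 136° = -1161.01
Net displacement: -1065.27 east, -4402.55 north. Direction back to start is (1065.27, 4402.55): bearing = atan2(1065.27, 4402.55) mod 360° = 13.60° ≈ 014°.

014°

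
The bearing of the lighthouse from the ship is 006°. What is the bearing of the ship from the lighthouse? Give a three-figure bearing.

186°

Back-bearing = 006° + 180° = 186°.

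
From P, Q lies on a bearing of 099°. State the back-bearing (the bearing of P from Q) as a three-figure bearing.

Back-bearing = 099° + 180° = 279°.

279°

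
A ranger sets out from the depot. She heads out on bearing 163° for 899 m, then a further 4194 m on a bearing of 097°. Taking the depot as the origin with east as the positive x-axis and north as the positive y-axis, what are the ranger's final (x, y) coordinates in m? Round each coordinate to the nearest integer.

(4426, -1371)

Leg 1 (163°, 899 m): east 899 sin 163° = 262.84, north 899 cos 163° = -859.72
Leg 2 (097°, 4194 m): east 4194 sin 97° = 4162.74, north 4194 cos 97° = -511.12
Summing: 4425.58 m east, -1370.84 m north → (4426, -1371).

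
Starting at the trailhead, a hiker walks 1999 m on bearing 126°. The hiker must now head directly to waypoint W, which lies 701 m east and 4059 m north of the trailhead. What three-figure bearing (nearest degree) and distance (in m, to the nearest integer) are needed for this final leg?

350°, 5314 m

Leg 1 (126°, 1999 m): east 1999 sin 126° = 1617.22, north 1999 cos 126° = -1174.98
Current position: (1617.22, -1174.98). Target: (701, 4059). Remaining: Δeast = -916.22, Δnorth = 5233.98.
Bearing = atan2(-916.22, 5233.98) mod 360° = 350.07°; distance = √((-916.22)² + (5233.98)²) = 5313.572 m.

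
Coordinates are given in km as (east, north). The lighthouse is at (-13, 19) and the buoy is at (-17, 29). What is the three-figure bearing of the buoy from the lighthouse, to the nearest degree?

338°

Δeast = -17 − -13 = -4.00; Δnorth = 29 − 19 = 10.00.
Bearing = atan2(Δeast, Δnorth) mod 360° = 338.20° ≈ 338°.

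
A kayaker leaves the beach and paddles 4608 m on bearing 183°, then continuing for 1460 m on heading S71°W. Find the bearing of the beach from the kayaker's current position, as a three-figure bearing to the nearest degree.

Leg 1 (183°, 4608 m): east 4608 sin 183° = -241.16, north 4608 cos 183° = -4601.68
Leg 2 (S71°W, 1460 m): east 1460 sin 251° = -1380.46, north 1460 cos 251° = -475.33
Net displacement: -1621.62 east, -5077.01 north. Direction back to start is (1621.62, 5077.01): bearing = atan2(1621.62, 5077.01) mod 360° = 17.71° ≈ 018°.

018°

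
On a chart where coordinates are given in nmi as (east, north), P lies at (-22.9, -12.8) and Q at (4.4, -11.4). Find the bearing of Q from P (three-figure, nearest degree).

Δeast = 4.4 − -22.9 = 27.30; Δnorth = -11.4 − -12.8 = 1.40.
Bearing = atan2(Δeast, Δnorth) mod 360° = 87.06° ≈ 087°.

087°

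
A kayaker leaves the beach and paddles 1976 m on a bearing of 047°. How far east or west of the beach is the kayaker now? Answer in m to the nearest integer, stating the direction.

1445 m east

Leg 1 (047°, 1976 m): east 1976 sin 47° = 1445.15, north 1976 cos 47° = 1347.63
Net east component: 1445.15 m.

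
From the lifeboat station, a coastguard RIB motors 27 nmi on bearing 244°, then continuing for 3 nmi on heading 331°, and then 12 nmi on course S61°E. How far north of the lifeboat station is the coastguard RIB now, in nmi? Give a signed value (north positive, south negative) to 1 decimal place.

-15.0 nmi

Leg 1 (244°, 27 nmi): east 27 sin 244° = -24.27, north 27 cos 244° = -11.84
Leg 2 (331°, 3 nmi): east 3 sin 331° = -1.45, north 3 cos 331° = 2.62
Leg 3 (S61°E, 12 nmi): east 12 sin 119° = 10.50, north 12 cos 119° = -5.82
Net north component: -15.03 nmi.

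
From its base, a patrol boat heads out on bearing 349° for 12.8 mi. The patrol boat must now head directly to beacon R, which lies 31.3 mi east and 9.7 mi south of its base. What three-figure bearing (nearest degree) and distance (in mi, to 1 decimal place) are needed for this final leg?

123°, 40.4 mi

Leg 1 (349°, 12.8 mi): east 12.8 sin 349° = -2.44, north 12.8 cos 349° = 12.56
Current position: (-2.44, 12.56). Target: (31.3, -9.7). Remaining: Δeast = 33.74, Δnorth = -22.26.
Bearing = atan2(33.74, -22.26) mod 360° = 123.42°; distance = √((33.74)² + (-22.26)²) = 40.426 mi.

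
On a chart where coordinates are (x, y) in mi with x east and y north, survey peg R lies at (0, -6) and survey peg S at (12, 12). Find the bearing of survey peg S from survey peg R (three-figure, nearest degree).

Δeast = 12 − 0 = 12.00; Δnorth = 12 − -6 = 18.00.
Bearing = atan2(Δeast, Δnorth) mod 360° = 33.69° ≈ 034°.

034°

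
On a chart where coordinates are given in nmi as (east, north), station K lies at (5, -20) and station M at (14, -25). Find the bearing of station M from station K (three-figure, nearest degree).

119°

Δeast = 14 − 5 = 9.00; Δnorth = -25 − -20 = -5.00.
Bearing = atan2(Δeast, Δnorth) mod 360° = 119.05° ≈ 119°.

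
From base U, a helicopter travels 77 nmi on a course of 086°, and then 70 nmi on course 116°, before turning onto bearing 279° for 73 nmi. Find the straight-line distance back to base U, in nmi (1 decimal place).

Leg 1 (086°, 77 nmi): east 77 sin 86° = 76.81, north 77 cos 86° = 5.37
Leg 2 (116°, 70 nmi): east 70 sin 116° = 62.92, north 70 cos 116° = -30.69
Leg 3 (279°, 73 nmi): east 73 sin 279° = -72.10, north 73 cos 279° = 11.42
Net: 67.63 east, -13.90 north. Distance = √((67.63)² + (-13.90)²) = 69.039 nmi.

69.0 nmi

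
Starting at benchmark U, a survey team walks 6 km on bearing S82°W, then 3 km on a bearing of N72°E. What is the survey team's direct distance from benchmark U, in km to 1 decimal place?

Leg 1 (S82°W, 6 km): east 6 sin 262° = -5.94, north 6 cos 262° = -0.84
Leg 2 (N72°E, 3 km): east 3 sin 72° = 2.85, north 3 cos 72° = 0.93
Net: -3.09 east, 0.09 north. Distance = √((-3.09)² + (0.09)²) = 3.090 km.

3.1 km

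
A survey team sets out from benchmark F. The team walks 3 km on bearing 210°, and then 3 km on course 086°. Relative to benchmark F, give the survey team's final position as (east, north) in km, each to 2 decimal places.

(1.49, -2.39)

Leg 1 (210°, 3 km): east 3 sin 210° = -1.50, north 3 cos 210° = -2.60
Leg 2 (086°, 3 km): east 3 sin 86° = 2.99, north 3 cos 86° = 0.21
Summing: 1.49 km east, -2.39 km north → (1.49, -2.39).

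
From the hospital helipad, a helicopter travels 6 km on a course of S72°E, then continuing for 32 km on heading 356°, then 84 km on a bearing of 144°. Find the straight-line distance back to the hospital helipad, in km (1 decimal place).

Leg 1 (S72°E, 6 km): east 6 sin 108° = 5.71, north 6 cos 108° = -1.85
Leg 2 (356°, 32 km): east 32 sin 356° = -2.23, north 32 cos 356° = 31.92
Leg 3 (144°, 84 km): east 84 sin 144° = 49.37, north 84 cos 144° = -67.96
Net: 52.85 east, -37.89 north. Distance = √((52.85)² + (-37.89)²) = 65.027 km.

65.0 km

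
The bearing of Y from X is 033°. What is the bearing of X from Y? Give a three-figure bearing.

213°

Back-bearing = 033° + 180° = 213°.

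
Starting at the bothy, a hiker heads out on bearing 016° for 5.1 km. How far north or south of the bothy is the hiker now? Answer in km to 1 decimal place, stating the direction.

Leg 1 (016°, 5.1 km): east 5.1 sin 16° = 1.41, north 5.1 cos 16° = 4.90
Net north component: 4.90 km.

4.9 km north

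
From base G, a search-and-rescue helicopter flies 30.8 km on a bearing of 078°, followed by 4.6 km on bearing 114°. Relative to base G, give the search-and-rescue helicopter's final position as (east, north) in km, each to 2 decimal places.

Leg 1 (078°, 30.8 km): east 30.8 sin 78° = 30.13, north 30.8 cos 78° = 6.40
Leg 2 (114°, 4.6 km): east 4.6 sin 114° = 4.20, north 4.6 cos 114° = -1.87
Summing: 34.33 km east, 4.53 km north → (34.33, 4.53).

(34.33, 4.53)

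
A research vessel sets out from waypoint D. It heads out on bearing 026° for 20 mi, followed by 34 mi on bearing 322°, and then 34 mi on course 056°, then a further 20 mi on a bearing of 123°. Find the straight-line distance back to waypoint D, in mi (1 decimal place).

62.2 mi

Leg 1 (026°, 20 mi): east 20 sin 26° = 8.77, north 20 cos 26° = 17.98
Leg 2 (322°, 34 mi): east 34 sin 322° = -20.93, north 34 cos 322° = 26.79
Leg 3 (056°, 34 mi): east 34 sin 56° = 28.19, north 34 cos 56° = 19.01
Leg 4 (123°, 20 mi): east 20 sin 123° = 16.77, north 20 cos 123° = -10.89
Net: 32.80 east, 52.89 north. Distance = √((32.80)² + (52.89)²) = 62.231 mi.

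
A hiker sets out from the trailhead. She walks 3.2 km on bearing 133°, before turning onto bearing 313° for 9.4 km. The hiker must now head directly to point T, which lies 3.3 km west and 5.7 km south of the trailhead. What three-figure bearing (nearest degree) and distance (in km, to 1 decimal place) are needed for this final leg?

Leg 1 (133°, 3.2 km): east 3.2 sin 133° = 2.34, north 3.2 cos 133° = -2.18
Leg 2 (313°, 9.4 km): east 9.4 sin 313° = -6.87, north 9.4 cos 313° = 6.41
Current position: (-4.53, 4.23). Target: (-3.3, -5.7). Remaining: Δeast = 1.23, Δnorth = -9.93.
Bearing = atan2(1.23, -9.93) mod 360° = 172.91°; distance = √((1.23)² + (-9.93)²) = 10.005 km.

173°, 10.0 km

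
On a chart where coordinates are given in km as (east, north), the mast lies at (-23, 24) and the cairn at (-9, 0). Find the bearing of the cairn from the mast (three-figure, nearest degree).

150°

Δeast = -9 − -23 = 14.00; Δnorth = 0 − 24 = -24.00.
Bearing = atan2(Δeast, Δnorth) mod 360° = 149.74° ≈ 150°.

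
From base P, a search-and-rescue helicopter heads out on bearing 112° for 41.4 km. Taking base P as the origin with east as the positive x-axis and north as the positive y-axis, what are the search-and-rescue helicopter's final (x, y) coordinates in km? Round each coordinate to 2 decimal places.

(38.39, -15.51)

Leg 1 (112°, 41.4 km): east 41.4 sin 112° = 38.39, north 41.4 cos 112° = -15.51
Summing: 38.39 km east, -15.51 km north → (38.39, -15.51).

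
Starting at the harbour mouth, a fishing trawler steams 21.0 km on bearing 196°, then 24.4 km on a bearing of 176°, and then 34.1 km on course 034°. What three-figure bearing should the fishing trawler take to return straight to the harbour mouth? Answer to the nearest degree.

Leg 1 (196°, 21.0 km): east 21.0 sin 196° = -5.79, north 21.0 cos 196° = -20.19
Leg 2 (176°, 24.4 km): east 24.4 sin 176° = 1.70, north 24.4 cos 176° = -24.34
Leg 3 (034°, 34.1 km): east 34.1 sin 34° = 19.07, north 34.1 cos 34° = 28.27
Net displacement: 14.98 east, -16.26 north. Direction back to start is (-14.98, 16.26): bearing = atan2(-14.98, 16.26) mod 360° = 317.34° ≈ 317°.

317°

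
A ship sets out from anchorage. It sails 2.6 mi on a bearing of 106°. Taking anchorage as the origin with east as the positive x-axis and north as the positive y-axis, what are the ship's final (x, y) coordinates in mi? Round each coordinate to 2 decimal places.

Leg 1 (106°, 2.6 mi): east 2.6 sin 106° = 2.50, north 2.6 cos 106° = -0.72
Summing: 2.50 mi east, -0.72 mi north → (2.50, -0.72).

(2.50, -0.72)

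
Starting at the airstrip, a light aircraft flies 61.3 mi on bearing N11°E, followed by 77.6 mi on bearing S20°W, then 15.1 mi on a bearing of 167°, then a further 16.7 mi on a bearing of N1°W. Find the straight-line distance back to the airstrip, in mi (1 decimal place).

15.9 mi

Leg 1 (N11°E, 61.3 mi): east 61.3 sin 11° = 11.70, north 61.3 cos 11° = 60.17
Leg 2 (S20°W, 77.6 mi): east 77.6 sin 200° = -26.54, north 77.6 cos 200° = -72.92
Leg 3 (167°, 15.1 mi): east 15.1 sin 167° = 3.40, north 15.1 cos 167° = -14.71
Leg 4 (N1°W, 16.7 mi): east 16.7 sin 359° = -0.29, north 16.7 cos 359° = 16.70
Net: -11.74 east, -10.76 north. Distance = √((-11.74)² + (-10.76)²) = 15.925 mi.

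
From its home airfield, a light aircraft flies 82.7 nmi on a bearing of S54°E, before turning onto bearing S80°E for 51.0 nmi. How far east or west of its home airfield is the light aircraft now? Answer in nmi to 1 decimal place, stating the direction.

Leg 1 (S54°E, 82.7 nmi): east 82.7 sin 126° = 66.91, north 82.7 cos 126° = -48.61
Leg 2 (S80°E, 51.0 nmi): east 51.0 sin 100° = 50.23, north 51.0 cos 100° = -8.86
Net east component: 117.13 nmi.

117.1 nmi east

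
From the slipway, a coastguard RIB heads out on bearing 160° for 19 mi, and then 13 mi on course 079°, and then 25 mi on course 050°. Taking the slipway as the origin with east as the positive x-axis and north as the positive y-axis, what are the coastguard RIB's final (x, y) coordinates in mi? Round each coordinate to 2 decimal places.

Leg 1 (160°, 19 mi): east 19 sin 160° = 6.50, north 19 cos 160° = -17.85
Leg 2 (079°, 13 mi): east 13 sin 79° = 12.76, north 13 cos 79° = 2.48
Leg 3 (050°, 25 mi): east 25 sin 50° = 19.15, north 25 cos 50° = 16.07
Summing: 38.41 mi east, 0.70 mi north → (38.41, 0.70).

(38.41, 0.70)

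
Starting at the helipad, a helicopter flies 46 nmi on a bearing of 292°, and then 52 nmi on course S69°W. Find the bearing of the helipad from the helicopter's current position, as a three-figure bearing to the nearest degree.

089°

Leg 1 (292°, 46 nmi): east 46 sin 292° = -42.65, north 46 cos 292° = 17.23
Leg 2 (S69°W, 52 nmi): east 52 sin 249° = -48.55, north 52 cos 249° = -18.64
Net displacement: -91.20 east, -1.40 north. Direction back to start is (91.20, 1.40): bearing = atan2(91.20, 1.40) mod 360° = 89.12° ≈ 089°.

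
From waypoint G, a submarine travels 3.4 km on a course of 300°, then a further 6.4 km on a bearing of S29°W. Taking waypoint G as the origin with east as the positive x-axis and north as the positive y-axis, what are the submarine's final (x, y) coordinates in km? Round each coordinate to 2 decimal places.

(-6.05, -3.90)

Leg 1 (300°, 3.4 km): east 3.4 sin 300° = -2.94, north 3.4 cos 300° = 1.70
Leg 2 (S29°W, 6.4 km): east 6.4 sin 209° = -3.10, north 6.4 cos 209° = -5.60
Summing: -6.05 km east, -3.90 km north → (-6.05, -3.90).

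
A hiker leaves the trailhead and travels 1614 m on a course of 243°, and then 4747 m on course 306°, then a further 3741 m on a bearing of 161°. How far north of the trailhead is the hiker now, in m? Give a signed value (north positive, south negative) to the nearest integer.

Leg 1 (243°, 1614 m): east 1614 sin 243° = -1438.08, north 1614 cos 243° = -732.74
Leg 2 (306°, 4747 m): east 4747 sin 306° = -3840.40, north 4747 cos 306° = 2790.22
Leg 3 (161°, 3741 m): east 3741 sin 161° = 1217.95, north 3741 cos 161° = -3537.18
Net north component: -1479.71 m.

-1480 m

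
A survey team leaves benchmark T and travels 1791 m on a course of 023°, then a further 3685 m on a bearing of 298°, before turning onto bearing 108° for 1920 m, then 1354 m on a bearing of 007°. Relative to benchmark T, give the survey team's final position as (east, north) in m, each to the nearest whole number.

(-563, 4129)

Leg 1 (023°, 1791 m): east 1791 sin 23° = 699.80, north 1791 cos 23° = 1648.62
Leg 2 (298°, 3685 m): east 3685 sin 298° = -3253.66, north 3685 cos 298° = 1730.00
Leg 3 (108°, 1920 m): east 1920 sin 108° = 1826.03, north 1920 cos 108° = -593.31
Leg 4 (007°, 1354 m): east 1354 sin 7° = 165.01, north 1354 cos 7° = 1343.91
Summing: -562.82 m east, 4129.22 m north → (-563, 4129).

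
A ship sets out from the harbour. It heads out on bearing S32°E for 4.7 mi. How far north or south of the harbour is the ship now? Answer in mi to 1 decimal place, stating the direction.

Leg 1 (S32°E, 4.7 mi): east 4.7 sin 148° = 2.49, north 4.7 cos 148° = -3.99
Net north component: -3.99 mi.

4.0 mi south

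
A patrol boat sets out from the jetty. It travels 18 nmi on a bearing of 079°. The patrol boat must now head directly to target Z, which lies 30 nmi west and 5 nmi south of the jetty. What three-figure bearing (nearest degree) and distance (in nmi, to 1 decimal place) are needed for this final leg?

Leg 1 (079°, 18 nmi): east 18 sin 79° = 17.67, north 18 cos 79° = 3.43
Current position: (17.67, 3.43). Target: (-30, -5). Remaining: Δeast = -47.67, Δnorth = -8.43.
Bearing = atan2(-47.67, -8.43) mod 360° = 259.97°; distance = √((-47.67)² + (-8.43)²) = 48.410 nmi.

260°, 48.4 nmi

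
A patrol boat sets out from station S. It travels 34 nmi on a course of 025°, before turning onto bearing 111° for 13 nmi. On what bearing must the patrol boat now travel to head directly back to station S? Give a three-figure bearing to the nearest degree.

Leg 1 (025°, 34 nmi): east 34 sin 25° = 14.37, north 34 cos 25° = 30.81
Leg 2 (111°, 13 nmi): east 13 sin 111° = 12.14, north 13 cos 111° = -4.66
Net displacement: 26.51 east, 26.16 north. Direction back to start is (-26.51, -26.16): bearing = atan2(-26.51, -26.16) mod 360° = 225.38° ≈ 225°.

225°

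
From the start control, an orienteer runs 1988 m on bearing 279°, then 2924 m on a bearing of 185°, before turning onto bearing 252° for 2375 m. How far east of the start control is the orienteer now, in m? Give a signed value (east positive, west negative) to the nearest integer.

Leg 1 (279°, 1988 m): east 1988 sin 279° = -1963.52, north 1988 cos 279° = 310.99
Leg 2 (185°, 2924 m): east 2924 sin 185° = -254.84, north 2924 cos 185° = -2912.87
Leg 3 (252°, 2375 m): east 2375 sin 252° = -2258.76, north 2375 cos 252° = -733.92
Net east component: -4477.13 m.

-4477 m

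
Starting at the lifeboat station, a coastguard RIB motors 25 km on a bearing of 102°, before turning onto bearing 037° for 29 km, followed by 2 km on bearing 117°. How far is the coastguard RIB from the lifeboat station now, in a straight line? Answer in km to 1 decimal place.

Leg 1 (102°, 25 km): east 25 sin 102° = 24.45, north 25 cos 102° = -5.20
Leg 2 (037°, 29 km): east 29 sin 37° = 17.45, north 29 cos 37° = 23.16
Leg 3 (117°, 2 km): east 2 sin 117° = 1.78, north 2 cos 117° = -0.91
Net: 43.69 east, 17.05 north. Distance = √((43.69)² + (17.05)²) = 46.899 km.

46.9 km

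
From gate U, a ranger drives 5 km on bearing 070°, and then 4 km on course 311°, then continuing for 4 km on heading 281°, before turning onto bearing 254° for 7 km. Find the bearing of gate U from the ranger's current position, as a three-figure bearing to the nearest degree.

109°

Leg 1 (070°, 5 km): east 5 sin 70° = 4.70, north 5 cos 70° = 1.71
Leg 2 (311°, 4 km): east 4 sin 311° = -3.02, north 4 cos 311° = 2.62
Leg 3 (281°, 4 km): east 4 sin 281° = -3.93, north 4 cos 281° = 0.76
Leg 4 (254°, 7 km): east 7 sin 254° = -6.73, north 7 cos 254° = -1.93
Net displacement: -8.98 east, 3.17 north. Direction back to start is (8.98, -3.17): bearing = atan2(8.98, -3.17) mod 360° = 109.44° ≈ 109°.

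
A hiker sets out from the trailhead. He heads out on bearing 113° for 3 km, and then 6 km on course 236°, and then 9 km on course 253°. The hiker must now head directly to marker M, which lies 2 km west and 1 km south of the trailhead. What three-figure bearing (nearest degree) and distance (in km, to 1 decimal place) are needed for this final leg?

Leg 1 (113°, 3 km): east 3 sin 113° = 2.76, north 3 cos 113° = -1.17
Leg 2 (236°, 6 km): east 6 sin 236° = -4.97, north 6 cos 236° = -3.36
Leg 3 (253°, 9 km): east 9 sin 253° = -8.61, north 9 cos 253° = -2.63
Current position: (-10.82, -7.16). Target: (-2, -1). Remaining: Δeast = 8.82, Δnorth = 6.16.
Bearing = atan2(8.82, 6.16) mod 360° = 55.07°; distance = √((8.82)² + (6.16)²) = 10.757 km.

055°, 10.8 km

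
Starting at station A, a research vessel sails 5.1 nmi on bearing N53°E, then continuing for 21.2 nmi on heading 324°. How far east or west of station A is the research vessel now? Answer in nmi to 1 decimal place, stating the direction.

8.4 nmi west

Leg 1 (N53°E, 5.1 nmi): east 5.1 sin 53° = 4.07, north 5.1 cos 53° = 3.07
Leg 2 (324°, 21.2 nmi): east 21.2 sin 324° = -12.46, north 21.2 cos 324° = 17.15
Net east component: -8.39 nmi.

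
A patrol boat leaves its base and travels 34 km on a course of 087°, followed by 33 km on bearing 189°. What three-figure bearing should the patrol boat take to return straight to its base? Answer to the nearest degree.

317°

Leg 1 (087°, 34 km): east 34 sin 87° = 33.95, north 34 cos 87° = 1.78
Leg 2 (189°, 33 km): east 33 sin 189° = -5.16, north 33 cos 189° = -32.59
Net displacement: 28.79 east, -30.81 north. Direction back to start is (-28.79, 30.81): bearing = atan2(-28.79, 30.81) mod 360° = 316.94° ≈ 317°.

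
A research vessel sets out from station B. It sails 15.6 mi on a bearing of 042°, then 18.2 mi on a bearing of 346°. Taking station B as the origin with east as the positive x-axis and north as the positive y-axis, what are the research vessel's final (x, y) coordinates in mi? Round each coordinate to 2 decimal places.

Leg 1 (042°, 15.6 mi): east 15.6 sin 42° = 10.44, north 15.6 cos 42° = 11.59
Leg 2 (346°, 18.2 mi): east 18.2 sin 346° = -4.40, north 18.2 cos 346° = 17.66
Summing: 6.04 mi east, 29.25 mi north → (6.04, 29.25).

(6.04, 29.25)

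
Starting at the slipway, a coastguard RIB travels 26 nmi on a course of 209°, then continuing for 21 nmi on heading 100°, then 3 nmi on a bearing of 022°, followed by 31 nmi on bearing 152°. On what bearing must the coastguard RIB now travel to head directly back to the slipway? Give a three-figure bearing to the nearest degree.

335°

Leg 1 (209°, 26 nmi): east 26 sin 209° = -12.61, north 26 cos 209° = -22.74
Leg 2 (100°, 21 nmi): east 21 sin 100° = 20.68, north 21 cos 100° = -3.65
Leg 3 (022°, 3 nmi): east 3 sin 22° = 1.12, north 3 cos 22° = 2.78
Leg 4 (152°, 31 nmi): east 31 sin 152° = 14.55, north 31 cos 152° = -27.37
Net displacement: 23.75 east, -50.98 north. Direction back to start is (-23.75, 50.98): bearing = atan2(-23.75, 50.98) mod 360° = 335.02° ≈ 335°.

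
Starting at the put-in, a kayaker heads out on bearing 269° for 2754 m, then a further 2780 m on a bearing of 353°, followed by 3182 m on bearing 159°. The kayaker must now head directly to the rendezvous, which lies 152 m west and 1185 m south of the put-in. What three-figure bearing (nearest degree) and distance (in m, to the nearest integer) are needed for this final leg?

Leg 1 (269°, 2754 m): east 2754 sin 269° = -2753.58, north 2754 cos 269° = -48.06
Leg 2 (353°, 2780 m): east 2780 sin 353° = -338.80, north 2780 cos 353° = 2759.28
Leg 3 (159°, 3182 m): east 3182 sin 159° = 1140.33, north 3182 cos 159° = -2970.65
Current position: (-1952.05, -259.44). Target: (-152, -1185). Remaining: Δeast = 1800.05, Δnorth = -925.56.
Bearing = atan2(1800.05, -925.56) mod 360° = 117.21°; distance = √((1800.05)² + (-925.56)²) = 2024.067 m.

117°, 2024 m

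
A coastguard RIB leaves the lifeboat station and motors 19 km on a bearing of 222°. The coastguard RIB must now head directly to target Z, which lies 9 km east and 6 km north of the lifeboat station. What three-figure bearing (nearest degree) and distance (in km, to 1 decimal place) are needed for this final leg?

Leg 1 (222°, 19 km): east 19 sin 222° = -12.71, north 19 cos 222° = -14.12
Current position: (-12.71, -14.12). Target: (9, 6). Remaining: Δeast = 21.71, Δnorth = 20.12.
Bearing = atan2(21.71, 20.12) mod 360° = 47.18°; distance = √((21.71)² + (20.12)²) = 29.602 km.

047°, 29.6 km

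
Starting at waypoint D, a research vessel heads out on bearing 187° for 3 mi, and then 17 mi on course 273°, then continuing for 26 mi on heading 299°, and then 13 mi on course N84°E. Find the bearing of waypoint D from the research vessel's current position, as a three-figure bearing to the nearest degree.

114°

Leg 1 (187°, 3 mi): east 3 sin 187° = -0.37, north 3 cos 187° = -2.98
Leg 2 (273°, 17 mi): east 17 sin 273° = -16.98, north 17 cos 273° = 0.89
Leg 3 (299°, 26 mi): east 26 sin 299° = -22.74, north 26 cos 299° = 12.61
Leg 4 (N84°E, 13 mi): east 13 sin 84° = 12.93, north 13 cos 84° = 1.36
Net displacement: -27.15 east, 11.88 north. Direction back to start is (27.15, -11.88): bearing = atan2(27.15, -11.88) mod 360° = 113.62° ≈ 114°.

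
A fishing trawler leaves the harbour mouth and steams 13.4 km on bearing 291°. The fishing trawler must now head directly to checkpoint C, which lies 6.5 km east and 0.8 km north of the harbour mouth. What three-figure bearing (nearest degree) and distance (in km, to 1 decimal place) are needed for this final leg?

102°, 19.4 km

Leg 1 (291°, 13.4 km): east 13.4 sin 291° = -12.51, north 13.4 cos 291° = 4.80
Current position: (-12.51, 4.80). Target: (6.5, 0.8). Remaining: Δeast = 19.01, Δnorth = -4.00.
Bearing = atan2(19.01, -4.00) mod 360° = 101.89°; distance = √((19.01)² + (-4.00)²) = 19.427 km.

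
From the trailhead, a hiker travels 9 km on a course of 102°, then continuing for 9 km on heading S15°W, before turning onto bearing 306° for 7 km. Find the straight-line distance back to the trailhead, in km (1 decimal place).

6.5 km

Leg 1 (102°, 9 km): east 9 sin 102° = 8.80, north 9 cos 102° = -1.87
Leg 2 (S15°W, 9 km): east 9 sin 195° = -2.33, north 9 cos 195° = -8.69
Leg 3 (306°, 7 km): east 7 sin 306° = -5.66, north 7 cos 306° = 4.11
Net: 0.81 east, -6.45 north. Distance = √((0.81)² + (-6.45)²) = 6.501 km.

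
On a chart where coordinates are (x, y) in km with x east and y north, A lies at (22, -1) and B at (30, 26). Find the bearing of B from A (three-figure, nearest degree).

Δeast = 30 − 22 = 8.00; Δnorth = 26 − -1 = 27.00.
Bearing = atan2(Δeast, Δnorth) mod 360° = 16.50° ≈ 017°.

017°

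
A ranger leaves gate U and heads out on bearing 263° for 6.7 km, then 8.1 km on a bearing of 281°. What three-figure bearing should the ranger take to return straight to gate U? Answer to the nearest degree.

093°

Leg 1 (263°, 6.7 km): east 6.7 sin 263° = -6.65, north 6.7 cos 263° = -0.82
Leg 2 (281°, 8.1 km): east 8.1 sin 281° = -7.95, north 8.1 cos 281° = 1.55
Net displacement: -14.60 east, 0.73 north. Direction back to start is (14.60, -0.73): bearing = atan2(14.60, -0.73) mod 360° = 92.86° ≈ 093°.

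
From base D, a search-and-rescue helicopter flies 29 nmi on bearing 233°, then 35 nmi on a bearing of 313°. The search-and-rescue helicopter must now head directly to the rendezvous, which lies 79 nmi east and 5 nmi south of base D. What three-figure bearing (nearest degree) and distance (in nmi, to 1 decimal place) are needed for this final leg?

Leg 1 (233°, 29 nmi): east 29 sin 233° = -23.16, north 29 cos 233° = -17.45
Leg 2 (313°, 35 nmi): east 35 sin 313° = -25.60, north 35 cos 313° = 23.87
Current position: (-48.76, 6.42). Target: (79, -5). Remaining: Δeast = 127.76, Δnorth = -11.42.
Bearing = atan2(127.76, -11.42) mod 360° = 95.11°; distance = √((127.76)² + (-11.42)²) = 128.267 nmi.

095°, 128.3 nmi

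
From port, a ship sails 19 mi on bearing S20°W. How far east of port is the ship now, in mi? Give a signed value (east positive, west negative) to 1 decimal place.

-6.5 mi

Leg 1 (S20°W, 19 mi): east 19 sin 200° = -6.50, north 19 cos 200° = -17.85
Net east component: -6.50 mi.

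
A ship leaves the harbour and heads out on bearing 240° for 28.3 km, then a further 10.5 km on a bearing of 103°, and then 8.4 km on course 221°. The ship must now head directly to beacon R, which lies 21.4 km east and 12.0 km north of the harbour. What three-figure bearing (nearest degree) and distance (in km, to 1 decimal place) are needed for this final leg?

Leg 1 (240°, 28.3 km): east 28.3 sin 240° = -24.51, north 28.3 cos 240° = -14.15
Leg 2 (103°, 10.5 km): east 10.5 sin 103° = 10.23, north 10.5 cos 103° = -2.36
Leg 3 (221°, 8.4 km): east 8.4 sin 221° = -5.51, north 8.4 cos 221° = -6.34
Current position: (-19.79, -22.85). Target: (21.4, 12.0). Remaining: Δeast = 41.19, Δnorth = 34.85.
Bearing = atan2(41.19, 34.85) mod 360° = 49.76°; distance = √((41.19)² + (34.85)²) = 53.955 km.

050°, 54.0 km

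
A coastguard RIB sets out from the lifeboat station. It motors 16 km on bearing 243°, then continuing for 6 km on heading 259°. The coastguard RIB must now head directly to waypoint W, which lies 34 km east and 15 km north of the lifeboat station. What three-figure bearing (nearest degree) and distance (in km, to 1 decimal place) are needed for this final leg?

Leg 1 (243°, 16 km): east 16 sin 243° = -14.26, north 16 cos 243° = -7.26
Leg 2 (259°, 6 km): east 6 sin 259° = -5.89, north 6 cos 259° = -1.14
Current position: (-20.15, -8.41). Target: (34, 15). Remaining: Δeast = 54.15, Δnorth = 23.41.
Bearing = atan2(54.15, 23.41) mod 360° = 66.62°; distance = √((54.15)² + (23.41)²) = 58.989 km.

067°, 59.0 km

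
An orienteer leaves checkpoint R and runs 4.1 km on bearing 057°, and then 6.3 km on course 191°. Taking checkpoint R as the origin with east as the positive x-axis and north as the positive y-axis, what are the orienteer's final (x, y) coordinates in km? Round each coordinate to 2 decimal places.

(2.24, -3.95)

Leg 1 (057°, 4.1 km): east 4.1 sin 57° = 3.44, north 4.1 cos 57° = 2.23
Leg 2 (191°, 6.3 km): east 6.3 sin 191° = -1.20, north 6.3 cos 191° = -6.18
Summing: 2.24 km east, -3.95 km north → (2.24, -3.95).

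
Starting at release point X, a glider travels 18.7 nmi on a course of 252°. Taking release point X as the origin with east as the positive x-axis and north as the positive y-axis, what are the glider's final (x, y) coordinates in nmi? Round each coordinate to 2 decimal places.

(-17.78, -5.78)

Leg 1 (252°, 18.7 nmi): east 18.7 sin 252° = -17.78, north 18.7 cos 252° = -5.78
Summing: -17.78 nmi east, -5.78 nmi north → (-17.78, -5.78).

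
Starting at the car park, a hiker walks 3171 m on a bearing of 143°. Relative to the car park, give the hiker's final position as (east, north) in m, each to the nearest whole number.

Leg 1 (143°, 3171 m): east 3171 sin 143° = 1908.36, north 3171 cos 143° = -2532.47
Summing: 1908.36 m east, -2532.47 m north → (1908, -2532).

(1908, -2532)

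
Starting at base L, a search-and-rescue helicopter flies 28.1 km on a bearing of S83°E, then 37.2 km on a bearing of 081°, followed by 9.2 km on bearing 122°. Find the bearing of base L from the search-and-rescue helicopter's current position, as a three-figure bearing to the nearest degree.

Leg 1 (S83°E, 28.1 km): east 28.1 sin 97° = 27.89, north 28.1 cos 97° = -3.42
Leg 2 (081°, 37.2 km): east 37.2 sin 81° = 36.74, north 37.2 cos 81° = 5.82
Leg 3 (122°, 9.2 km): east 9.2 sin 122° = 7.80, north 9.2 cos 122° = -4.88
Net displacement: 72.43 east, -2.48 north. Direction back to start is (-72.43, 2.48): bearing = atan2(-72.43, 2.48) mod 360° = 271.96° ≈ 272°.

272°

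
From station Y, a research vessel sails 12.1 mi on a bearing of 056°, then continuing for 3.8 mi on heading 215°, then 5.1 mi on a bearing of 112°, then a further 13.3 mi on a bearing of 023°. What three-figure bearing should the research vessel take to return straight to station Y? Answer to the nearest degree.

Leg 1 (056°, 12.1 mi): east 12.1 sin 56° = 10.03, north 12.1 cos 56° = 6.77
Leg 2 (215°, 3.8 mi): east 3.8 sin 215° = -2.18, north 3.8 cos 215° = -3.11
Leg 3 (112°, 5.1 mi): east 5.1 sin 112° = 4.73, north 5.1 cos 112° = -1.91
Leg 4 (023°, 13.3 mi): east 13.3 sin 23° = 5.20, north 13.3 cos 23° = 12.24
Net displacement: 17.78 east, 13.99 north. Direction back to start is (-17.78, -13.99): bearing = atan2(-17.78, -13.99) mod 360° = 231.81° ≈ 232°.

232°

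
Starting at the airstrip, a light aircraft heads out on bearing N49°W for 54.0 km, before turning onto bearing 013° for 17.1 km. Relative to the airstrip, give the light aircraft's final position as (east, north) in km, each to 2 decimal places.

(-36.91, 52.09)

Leg 1 (N49°W, 54.0 km): east 54.0 sin 311° = -40.75, north 54.0 cos 311° = 35.43
Leg 2 (013°, 17.1 km): east 17.1 sin 13° = 3.85, north 17.1 cos 13° = 16.66
Summing: -36.91 km east, 52.09 km north → (-36.91, 52.09).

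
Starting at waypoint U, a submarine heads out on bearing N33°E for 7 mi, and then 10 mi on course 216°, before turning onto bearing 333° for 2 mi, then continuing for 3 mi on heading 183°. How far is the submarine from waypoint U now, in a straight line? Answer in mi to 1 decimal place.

Leg 1 (N33°E, 7 mi): east 7 sin 33° = 3.81, north 7 cos 33° = 5.87
Leg 2 (216°, 10 mi): east 10 sin 216° = -5.88, north 10 cos 216° = -8.09
Leg 3 (333°, 2 mi): east 2 sin 333° = -0.91, north 2 cos 333° = 1.78
Leg 4 (183°, 3 mi): east 3 sin 183° = -0.16, north 3 cos 183° = -3.00
Net: -3.13 east, -3.43 north. Distance = √((-3.13)² + (-3.43)²) = 4.646 mi.

4.6 mi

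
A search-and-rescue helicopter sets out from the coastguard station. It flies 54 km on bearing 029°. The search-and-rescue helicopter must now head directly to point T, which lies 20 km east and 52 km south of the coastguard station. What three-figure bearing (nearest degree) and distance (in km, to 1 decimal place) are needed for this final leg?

184°, 99.4 km

Leg 1 (029°, 54 km): east 54 sin 29° = 26.18, north 54 cos 29° = 47.23
Current position: (26.18, 47.23). Target: (20, -52). Remaining: Δeast = -6.18, Δnorth = -99.23.
Bearing = atan2(-6.18, -99.23) mod 360° = 183.56°; distance = √((-6.18)² + (-99.23)²) = 99.422 km.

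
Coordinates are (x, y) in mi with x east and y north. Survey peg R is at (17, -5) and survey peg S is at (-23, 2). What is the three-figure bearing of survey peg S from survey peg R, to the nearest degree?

Δeast = -23 − 17 = -40.00; Δnorth = 2 − -5 = 7.00.
Bearing = atan2(Δeast, Δnorth) mod 360° = 279.93° ≈ 280°.

280°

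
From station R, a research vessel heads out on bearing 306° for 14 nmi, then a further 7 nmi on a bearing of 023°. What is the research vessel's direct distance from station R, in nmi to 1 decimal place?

17.0 nmi

Leg 1 (306°, 14 nmi): east 14 sin 306° = -11.33, north 14 cos 306° = 8.23
Leg 2 (023°, 7 nmi): east 7 sin 23° = 2.74, north 7 cos 23° = 6.44
Net: -8.59 east, 14.67 north. Distance = √((-8.59)² + (14.67)²) = 17.003 nmi.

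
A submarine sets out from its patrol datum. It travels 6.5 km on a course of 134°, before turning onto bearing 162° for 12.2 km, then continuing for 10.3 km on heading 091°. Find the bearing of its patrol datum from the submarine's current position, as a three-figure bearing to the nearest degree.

Leg 1 (134°, 6.5 km): east 6.5 sin 134° = 4.68, north 6.5 cos 134° = -4.52
Leg 2 (162°, 12.2 km): east 12.2 sin 162° = 3.77, north 12.2 cos 162° = -11.60
Leg 3 (091°, 10.3 km): east 10.3 sin 91° = 10.30, north 10.3 cos 91° = -0.18
Net displacement: 18.74 east, -16.30 north. Direction back to start is (-18.74, 16.30): bearing = atan2(-18.74, 16.30) mod 360° = 311.01° ≈ 311°.

311°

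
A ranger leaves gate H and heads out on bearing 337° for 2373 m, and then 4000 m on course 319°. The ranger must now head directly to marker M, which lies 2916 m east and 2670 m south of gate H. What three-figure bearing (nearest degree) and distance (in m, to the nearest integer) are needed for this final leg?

Leg 1 (337°, 2373 m): east 2373 sin 337° = -927.20, north 2373 cos 337° = 2184.36
Leg 2 (319°, 4000 m): east 4000 sin 319° = -2624.24, north 4000 cos 319° = 3018.84
Current position: (-3551.44, 5203.20). Target: (2916, -2670). Remaining: Δeast = 6467.44, Δnorth = -7873.20.
Bearing = atan2(6467.44, -7873.20) mod 360° = 140.60°; distance = √((6467.44)² + (-7873.20)²) = 10188.965 m.

141°, 10189 m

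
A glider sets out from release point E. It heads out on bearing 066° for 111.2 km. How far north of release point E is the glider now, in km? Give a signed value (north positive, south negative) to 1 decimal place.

Leg 1 (066°, 111.2 km): east 111.2 sin 66° = 101.59, north 111.2 cos 66° = 45.23
Net north component: 45.23 km.

45.2 km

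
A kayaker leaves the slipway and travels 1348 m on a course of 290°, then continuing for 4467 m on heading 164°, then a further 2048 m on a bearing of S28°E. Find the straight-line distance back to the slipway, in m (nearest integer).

Leg 1 (290°, 1348 m): east 1348 sin 290° = -1266.71, north 1348 cos 290° = 461.04
Leg 2 (164°, 4467 m): east 4467 sin 164° = 1231.27, north 4467 cos 164° = -4293.96
Leg 3 (S28°E, 2048 m): east 2048 sin 152° = 961.48, north 2048 cos 152° = -1808.28
Net: 926.04 east, -5641.19 north. Distance = √((926.04)² + (-5641.19)²) = 5716.693 m.

5717 m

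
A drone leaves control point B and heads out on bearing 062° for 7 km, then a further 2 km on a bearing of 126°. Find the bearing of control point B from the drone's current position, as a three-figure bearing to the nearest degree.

Leg 1 (062°, 7 km): east 7 sin 62° = 6.18, north 7 cos 62° = 3.29
Leg 2 (126°, 2 km): east 2 sin 126° = 1.62, north 2 cos 126° = -1.18
Net displacement: 7.80 east, 2.11 north. Direction back to start is (-7.80, -2.11): bearing = atan2(-7.80, -2.11) mod 360° = 254.86° ≈ 255°.

255°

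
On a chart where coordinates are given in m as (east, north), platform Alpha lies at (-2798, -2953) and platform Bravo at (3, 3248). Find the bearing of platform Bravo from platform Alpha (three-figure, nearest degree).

024°

Δeast = 3 − -2798 = 2801.00; Δnorth = 3248 − -2953 = 6201.00.
Bearing = atan2(Δeast, Δnorth) mod 360° = 24.31° ≈ 024°.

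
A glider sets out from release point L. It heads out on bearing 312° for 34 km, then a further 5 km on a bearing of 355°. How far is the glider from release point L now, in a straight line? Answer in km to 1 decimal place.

37.8 km

Leg 1 (312°, 34 km): east 34 sin 312° = -25.27, north 34 cos 312° = 22.75
Leg 2 (355°, 5 km): east 5 sin 355° = -0.44, north 5 cos 355° = 4.98
Net: -25.70 east, 27.73 north. Distance = √((-25.70)² + (27.73)²) = 37.811 km.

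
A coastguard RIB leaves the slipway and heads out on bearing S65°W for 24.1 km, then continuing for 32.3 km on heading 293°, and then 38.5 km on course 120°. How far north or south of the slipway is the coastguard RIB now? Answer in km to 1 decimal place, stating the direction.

16.8 km south

Leg 1 (S65°W, 24.1 km): east 24.1 sin 245° = -21.84, north 24.1 cos 245° = -10.19
Leg 2 (293°, 32.3 km): east 32.3 sin 293° = -29.73, north 32.3 cos 293° = 12.62
Leg 3 (120°, 38.5 km): east 38.5 sin 120° = 33.34, north 38.5 cos 120° = -19.25
Net north component: -16.81 km.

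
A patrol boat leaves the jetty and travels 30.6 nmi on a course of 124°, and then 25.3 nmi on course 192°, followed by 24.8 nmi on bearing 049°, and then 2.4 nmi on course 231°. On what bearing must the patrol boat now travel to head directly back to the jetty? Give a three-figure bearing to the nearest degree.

306°

Leg 1 (124°, 30.6 nmi): east 30.6 sin 124° = 25.37, north 30.6 cos 124° = -17.11
Leg 2 (192°, 25.3 nmi): east 25.3 sin 192° = -5.26, north 25.3 cos 192° = -24.75
Leg 3 (049°, 24.8 nmi): east 24.8 sin 49° = 18.72, north 24.8 cos 49° = 16.27
Leg 4 (231°, 2.4 nmi): east 2.4 sin 231° = -1.87, north 2.4 cos 231° = -1.51
Net displacement: 36.96 east, -27.10 north. Direction back to start is (-36.96, 27.10): bearing = atan2(-36.96, 27.10) mod 360° = 306.25° ≈ 306°.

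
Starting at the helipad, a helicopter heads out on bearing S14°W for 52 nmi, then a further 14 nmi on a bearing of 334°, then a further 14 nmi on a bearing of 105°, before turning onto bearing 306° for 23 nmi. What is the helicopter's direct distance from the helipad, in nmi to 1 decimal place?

36.7 nmi

Leg 1 (S14°W, 52 nmi): east 52 sin 194° = -12.58, north 52 cos 194° = -50.46
Leg 2 (334°, 14 nmi): east 14 sin 334° = -6.14, north 14 cos 334° = 12.58
Leg 3 (105°, 14 nmi): east 14 sin 105° = 13.52, north 14 cos 105° = -3.62
Leg 4 (306°, 23 nmi): east 23 sin 306° = -18.61, north 23 cos 306° = 13.52
Net: -23.80 east, -27.98 north. Distance = √((-23.80)² + (-27.98)²) = 36.732 nmi.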